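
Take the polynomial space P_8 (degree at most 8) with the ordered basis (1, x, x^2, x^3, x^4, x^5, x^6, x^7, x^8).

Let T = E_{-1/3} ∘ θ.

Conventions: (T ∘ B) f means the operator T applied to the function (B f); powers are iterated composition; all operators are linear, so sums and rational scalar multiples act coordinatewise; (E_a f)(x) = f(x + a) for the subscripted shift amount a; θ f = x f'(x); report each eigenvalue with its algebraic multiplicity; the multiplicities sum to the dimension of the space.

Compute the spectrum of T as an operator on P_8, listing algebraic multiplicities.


λ = 0 (multiplicity 1), λ = 1 (multiplicity 1), λ = 2 (multiplicity 1), λ = 3 (multiplicity 1), λ = 4 (multiplicity 1), λ = 5 (multiplicity 1), λ = 6 (multiplicity 1), λ = 7 (multiplicity 1), λ = 8 (multiplicity 1)

image of 1: 0
image of x: x - 1/3
image of x^2: 2x^2 - (4/3)x + 2/9
image of x^3: 3x^3 - 3x^2 + x - 1/9
image of x^4: 4x^4 - (16/3)x^3 + (8/3)x^2 - (16/27)x + 4/81
image of x^5: 5x^5 - (25/3)x^4 + (50/9)x^3 - (50/27)x^2 + (25/81)x - 5/243
image of x^6: 6x^6 - 12x^5 + 10x^4 - (40/9)x^3 + (10/9)x^2 - (4/27)x + 2/243
image of x^7: 7x^7 - (49/3)x^6 + (49/3)x^5 - (245/27)x^4 + (245/81)x^3 - (49/81)x^2 + (49/729)x - 7/2187
image of x^8: 8x^8 - (64/3)x^7 + (224/9)x^6 - (448/27)x^5 + (560/81)x^4 - (448/243)x^3 + (224/729)x^2 - (64/2187)x + 8/6561
the matrix is upper triangular; its diagonal is (0, 1, 2, 3, 4, 5, 6, 7, 8)
for a triangular matrix the eigenvalues are the diagonal entries, with algebraic multiplicity their repetition count


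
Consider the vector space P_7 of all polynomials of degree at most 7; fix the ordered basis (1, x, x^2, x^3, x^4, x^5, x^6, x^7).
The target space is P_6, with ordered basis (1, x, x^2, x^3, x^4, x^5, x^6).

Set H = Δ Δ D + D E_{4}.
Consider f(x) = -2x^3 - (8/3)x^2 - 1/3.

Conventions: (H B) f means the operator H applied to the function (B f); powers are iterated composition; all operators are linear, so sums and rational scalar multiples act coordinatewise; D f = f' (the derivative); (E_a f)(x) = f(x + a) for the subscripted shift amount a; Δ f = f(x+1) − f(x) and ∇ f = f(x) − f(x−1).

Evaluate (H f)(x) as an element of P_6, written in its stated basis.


the result is g(x) = -6x^2 - (160/3)x - 388/3

D f = -6x^2 - (16/3)x
Δ D f = -12x - 34/3
Δ Δ D f = -12
E_{4} f = -2x^3 - (80/3)x^2 - (352/3)x - 171
D E_{4} f = -6x^2 - (160/3)x - 352/3
(Δ Δ D + D E_{4}) f = -6x^2 - (160/3)x - 388/3


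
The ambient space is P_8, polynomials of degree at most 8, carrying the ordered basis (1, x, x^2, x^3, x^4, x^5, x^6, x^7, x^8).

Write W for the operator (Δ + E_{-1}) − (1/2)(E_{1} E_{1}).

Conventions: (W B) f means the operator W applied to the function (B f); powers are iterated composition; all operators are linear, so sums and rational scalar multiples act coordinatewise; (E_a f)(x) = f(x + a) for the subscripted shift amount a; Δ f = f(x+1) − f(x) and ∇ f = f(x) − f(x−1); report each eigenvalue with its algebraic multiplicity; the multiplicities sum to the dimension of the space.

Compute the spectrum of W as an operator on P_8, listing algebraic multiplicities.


image of 1: 1/2
image of x: (1/2)x - 1
image of x^2: (1/2)x^2 - 2x
image of x^3: (1/2)x^3 - 3x^2 - 4
image of x^4: (1/2)x^4 - 4x^3 - 16x - 6
image of x^5: (1/2)x^5 - 5x^4 - 40x^2 - 30x - 16
image of x^6: (1/2)x^6 - 6x^5 - 80x^3 - 90x^2 - 96x - 30
image of x^7: (1/2)x^7 - 7x^6 - 140x^4 - 210x^3 - 336x^2 - 210x - 64
image of x^8: (1/2)x^8 - 8x^7 - 224x^5 - 420x^4 - 896x^3 - 840x^2 - 512x - 126
the matrix is upper triangular; its diagonal is (1/2, 1/2, 1/2, 1/2, 1/2, 1/2, 1/2, 1/2, 1/2)
for a triangular matrix the eigenvalues are the diagonal entries, with algebraic multiplicity their repetition count

λ = 1/2 (multiplicity 9)


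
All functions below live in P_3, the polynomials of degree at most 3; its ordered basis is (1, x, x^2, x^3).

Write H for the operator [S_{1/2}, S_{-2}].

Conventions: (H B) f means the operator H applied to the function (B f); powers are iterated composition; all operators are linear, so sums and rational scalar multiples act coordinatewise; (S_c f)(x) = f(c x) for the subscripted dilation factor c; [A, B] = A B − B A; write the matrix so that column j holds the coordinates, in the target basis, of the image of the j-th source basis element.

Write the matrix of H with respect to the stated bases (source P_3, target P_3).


image of 1: 0
image of x: 0
image of x^2: 0
image of x^3: 0
each image's coordinates form column j of the matrix

the matrix is [[0, 0, 0, 0]; [0, 0, 0, 0]; [0, 0, 0, 0]; [0, 0, 0, 0]] (rows listed top to bottom)


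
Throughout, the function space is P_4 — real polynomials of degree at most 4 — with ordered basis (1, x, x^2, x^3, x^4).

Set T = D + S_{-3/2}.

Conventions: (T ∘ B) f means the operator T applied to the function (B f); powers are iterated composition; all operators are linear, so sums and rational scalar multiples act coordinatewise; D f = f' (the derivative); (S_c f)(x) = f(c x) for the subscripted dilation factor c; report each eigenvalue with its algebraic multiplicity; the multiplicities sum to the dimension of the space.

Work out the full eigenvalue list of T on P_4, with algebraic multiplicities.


image of 1: 1
image of x: -(3/2)x + 1
image of x^2: (9/4)x^2 + 2x
image of x^3: -(27/8)x^3 + 3x^2
image of x^4: (81/16)x^4 + 4x^3
the matrix is upper triangular; its diagonal is (1, -3/2, 9/4, -27/8, 81/16)
for a triangular matrix the eigenvalues are the diagonal entries, with algebraic multiplicity their repetition count

λ = -27/8 (multiplicity 1), λ = -3/2 (multiplicity 1), λ = 1 (multiplicity 1), λ = 9/4 (multiplicity 1), λ = 81/16 (multiplicity 1)


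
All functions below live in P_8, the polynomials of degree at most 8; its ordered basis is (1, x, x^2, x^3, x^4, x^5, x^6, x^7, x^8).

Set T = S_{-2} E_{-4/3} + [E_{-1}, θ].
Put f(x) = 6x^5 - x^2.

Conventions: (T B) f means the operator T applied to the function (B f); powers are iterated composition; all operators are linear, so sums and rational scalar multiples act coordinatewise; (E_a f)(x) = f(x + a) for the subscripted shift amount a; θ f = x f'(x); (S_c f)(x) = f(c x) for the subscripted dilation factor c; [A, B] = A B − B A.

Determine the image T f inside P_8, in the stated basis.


g(x) = -192x^5 - 670x^4 - (2200/3)x^3 - (6776/9)x^2 - (1970/27)x - 4784/81

E_{-4/3} f = 6x^5 - 40x^4 + (320/3)x^3 - (1289/9)x^2 + (2632/27)x - 2192/81
S_{-2} E_{-4/3} f = -192x^5 - 640x^4 - (2560/3)x^3 - (5156/9)x^2 - (5264/27)x - 2192/81
θ f = 30x^5 - 2x^2
E_{-1} θ f = 30x^5 - 150x^4 + 300x^3 - 302x^2 + 154x - 32
E_{-1} f = 6x^5 - 30x^4 + 60x^3 - 61x^2 + 32x - 7
θ E_{-1} f = 30x^5 - 120x^4 + 180x^3 - 122x^2 + 32x
[E_{-1}, θ] f = -30x^4 + 120x^3 - 180x^2 + 122x - 32
(S_{-2} E_{-4/3} + [E_{-1}, θ]) f = -192x^5 - 670x^4 - (2200/3)x^3 - (6776/9)x^2 - (1970/27)x - 4784/81


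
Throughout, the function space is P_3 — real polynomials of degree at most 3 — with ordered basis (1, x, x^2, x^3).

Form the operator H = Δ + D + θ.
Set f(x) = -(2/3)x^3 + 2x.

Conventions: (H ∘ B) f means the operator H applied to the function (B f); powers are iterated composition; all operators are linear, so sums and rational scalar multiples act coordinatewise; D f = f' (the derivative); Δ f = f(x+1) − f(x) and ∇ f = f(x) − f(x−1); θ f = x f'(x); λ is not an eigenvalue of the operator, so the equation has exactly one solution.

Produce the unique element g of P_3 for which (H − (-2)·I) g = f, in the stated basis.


g(x) = -(2/15)x^3 + (1/5)x^2 + (8/15)x - 17/30

write g with unknown coordinates in the stated basis and equate coefficients in (H − (-2)·I) g = f
solving from the highest basis element down gives g = -(2/15)x^3 + (1/5)x^2 + (8/15)x - 17/30
check: H g = -(2/5)x^3 - (2/5)x^2 + (14/15)x + 17/15
so H g − (-2)·g = -(2/3)x^3 + 2x = f ✓


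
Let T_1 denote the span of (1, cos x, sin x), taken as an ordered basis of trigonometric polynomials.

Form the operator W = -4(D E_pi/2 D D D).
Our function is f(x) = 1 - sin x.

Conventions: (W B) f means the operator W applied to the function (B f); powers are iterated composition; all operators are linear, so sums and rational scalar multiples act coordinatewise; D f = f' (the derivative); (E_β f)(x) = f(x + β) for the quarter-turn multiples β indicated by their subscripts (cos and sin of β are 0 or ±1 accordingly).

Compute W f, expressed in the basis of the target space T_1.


the result is g(x) = 4cos x

D f = -cos x
D D f = sin x
D D D f = cos x
E_pi/2 D D D f = -sin x
D E_pi/2 D D D f = -cos x
(-4(D E_pi/2 D D D)) f = 4cos x


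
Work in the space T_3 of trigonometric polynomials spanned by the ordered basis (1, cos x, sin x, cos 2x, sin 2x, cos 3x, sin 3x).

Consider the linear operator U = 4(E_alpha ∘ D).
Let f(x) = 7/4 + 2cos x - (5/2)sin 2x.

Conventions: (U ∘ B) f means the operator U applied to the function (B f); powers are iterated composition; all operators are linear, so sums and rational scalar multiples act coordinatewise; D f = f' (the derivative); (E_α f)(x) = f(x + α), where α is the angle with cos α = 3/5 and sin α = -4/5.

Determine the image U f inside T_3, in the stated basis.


D f = -2sin x - 5cos 2x
E_alpha D f = (8/5)cos x - (6/5)sin x + (7/5)cos 2x - (24/5)sin 2x
(4(E_alpha ∘ D)) f = (32/5)cos x - (24/5)sin x + (28/5)cos 2x - (96/5)sin 2x

the image equals g(x) = (32/5)cos x - (24/5)sin x + (28/5)cos 2x - (96/5)sin 2x


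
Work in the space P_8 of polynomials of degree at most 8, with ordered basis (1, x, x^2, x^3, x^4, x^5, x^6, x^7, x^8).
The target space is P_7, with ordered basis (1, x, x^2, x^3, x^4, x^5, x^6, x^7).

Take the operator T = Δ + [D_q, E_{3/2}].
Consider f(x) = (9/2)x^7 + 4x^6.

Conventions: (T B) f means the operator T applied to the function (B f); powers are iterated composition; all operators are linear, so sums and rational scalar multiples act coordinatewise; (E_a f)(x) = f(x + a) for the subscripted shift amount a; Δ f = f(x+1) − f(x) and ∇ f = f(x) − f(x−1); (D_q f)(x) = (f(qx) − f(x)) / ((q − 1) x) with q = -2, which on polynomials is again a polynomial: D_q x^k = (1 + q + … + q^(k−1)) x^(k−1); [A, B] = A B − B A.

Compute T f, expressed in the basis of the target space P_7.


Δ f = (63/2)x^6 + (237/2)x^5 + (435/2)x^4 + (475/2)x^3 + (309/2)x^2 + (111/2)x + 17/2
E_{3/2} f = (9/2)x^7 + (205/4)x^6 + (1989/8)x^5 + (10665/16)x^4 + (34155/32)x^3 + (65367/64)x^2 + (69255/128)x + 31347/256
D_q E_{3/2} f = (387/2)x^6 - (4305/4)x^5 + (21879/8)x^4 - (53325/16)x^3 + (102465/32)x^2 - (65367/64)x + 69255/128
D_q f = (387/2)x^6 - 84x^5
E_{3/2} D_q f = (387/2)x^6 + (3315/2)x^5 + (47205/8)x^4 + (44685/4)x^3 + (379485/32)x^2 + (214083/32)x + 200475/128
[D_q, E_{3/2}] f = -(10935/4)x^5 - (12663/4)x^4 - (232065/16)x^3 - (69255/8)x^2 - (493533/64)x - 32805/32
(Δ + [D_q, E_{3/2}]) f = (63/2)x^6 - (10461/4)x^5 - (11793/4)x^4 - (228265/16)x^3 - (68019/8)x^2 - (489981/64)x - 32533/32

the result is g(x) = (63/2)x^6 - (10461/4)x^5 - (11793/4)x^4 - (228265/16)x^3 - (68019/8)x^2 - (489981/64)x - 32533/32


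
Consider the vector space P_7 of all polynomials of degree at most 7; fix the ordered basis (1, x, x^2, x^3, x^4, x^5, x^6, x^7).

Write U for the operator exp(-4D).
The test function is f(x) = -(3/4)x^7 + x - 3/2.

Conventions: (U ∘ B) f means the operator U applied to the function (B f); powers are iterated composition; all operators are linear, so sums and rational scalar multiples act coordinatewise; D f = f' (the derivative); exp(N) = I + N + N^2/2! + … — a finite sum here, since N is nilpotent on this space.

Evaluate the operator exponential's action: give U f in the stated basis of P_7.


the result is g(x) = -(3/4)x^7 + 21x^6 - 252x^5 + 1680x^4 - 6720x^3 + 16128x^2 - 21503x + 24565/2

order-1 term: 21x^6 - 4
order-2 term: -252x^5
order-3 term: 1680x^4
order-4 term: -6720x^3
order-5 term: 16128x^2
order-6 term: -21504x
order-7 term: 12288
the series for exp(-4D) f terminates at order 7
exp(-4D) f = -(3/4)x^7 + 21x^6 - 252x^5 + 1680x^4 - 6720x^3 + 16128x^2 - 21503x + 24565/2


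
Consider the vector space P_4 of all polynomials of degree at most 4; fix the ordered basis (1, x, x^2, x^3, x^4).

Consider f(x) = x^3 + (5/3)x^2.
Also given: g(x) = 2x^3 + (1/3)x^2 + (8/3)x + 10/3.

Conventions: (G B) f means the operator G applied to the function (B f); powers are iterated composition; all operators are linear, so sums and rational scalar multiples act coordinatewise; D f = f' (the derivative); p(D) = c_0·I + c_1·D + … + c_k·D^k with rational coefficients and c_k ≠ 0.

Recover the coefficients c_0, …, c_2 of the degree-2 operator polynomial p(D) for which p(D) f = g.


D^0 f = x^3 + (5/3)x^2
D^1 f = 3x^2 + (10/3)x
D^2 f = 6x + 10/3
matching coefficients of g against c_0 f + c_1 Df + … from the top degree down determines the c_i
solution: c_0 = 2, c_1 = -1, c_2 = 1

c_0 = 2, c_1 = -1, c_2 = 1


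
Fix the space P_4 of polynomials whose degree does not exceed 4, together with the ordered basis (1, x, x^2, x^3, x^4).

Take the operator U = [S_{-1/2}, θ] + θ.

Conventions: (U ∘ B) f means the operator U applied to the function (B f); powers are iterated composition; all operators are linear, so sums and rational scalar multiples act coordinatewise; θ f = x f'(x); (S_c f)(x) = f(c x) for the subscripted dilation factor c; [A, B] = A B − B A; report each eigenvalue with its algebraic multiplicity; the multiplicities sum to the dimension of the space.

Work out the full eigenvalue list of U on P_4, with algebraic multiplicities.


λ = 0 (multiplicity 1), λ = 1 (multiplicity 1), λ = 2 (multiplicity 1), λ = 3 (multiplicity 1), λ = 4 (multiplicity 1)

image of 1: 0
image of x: x
image of x^2: 2x^2
image of x^3: 3x^3
image of x^4: 4x^4
the matrix is upper triangular; its diagonal is (0, 1, 2, 3, 4)
for a triangular matrix the eigenvalues are the diagonal entries, with algebraic multiplicity their repetition count


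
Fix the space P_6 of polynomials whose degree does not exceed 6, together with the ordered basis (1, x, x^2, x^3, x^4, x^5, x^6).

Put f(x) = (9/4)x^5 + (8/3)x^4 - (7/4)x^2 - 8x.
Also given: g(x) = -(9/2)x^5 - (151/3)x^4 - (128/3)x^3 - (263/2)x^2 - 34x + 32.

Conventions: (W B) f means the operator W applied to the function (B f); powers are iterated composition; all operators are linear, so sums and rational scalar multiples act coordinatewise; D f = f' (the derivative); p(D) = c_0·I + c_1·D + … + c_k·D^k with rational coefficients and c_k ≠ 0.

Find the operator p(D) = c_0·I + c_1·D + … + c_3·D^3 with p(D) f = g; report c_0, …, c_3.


p(D) = -2·I − 4·D − D^3, i.e. c_0 = -2, c_1 = -4, c_2 = 0, c_3 = -1

D^0 f = (9/4)x^5 + (8/3)x^4 - (7/4)x^2 - 8x
D^1 f = (45/4)x^4 + (32/3)x^3 - (7/2)x - 8
D^2 f = 45x^3 + 32x^2 - 7/2
D^3 f = 135x^2 + 64x
matching coefficients of g against c_0 f + c_1 Df + … from the top degree down determines the c_i
solution: c_0 = -2, c_1 = -4, c_2 = 0, c_3 = -1


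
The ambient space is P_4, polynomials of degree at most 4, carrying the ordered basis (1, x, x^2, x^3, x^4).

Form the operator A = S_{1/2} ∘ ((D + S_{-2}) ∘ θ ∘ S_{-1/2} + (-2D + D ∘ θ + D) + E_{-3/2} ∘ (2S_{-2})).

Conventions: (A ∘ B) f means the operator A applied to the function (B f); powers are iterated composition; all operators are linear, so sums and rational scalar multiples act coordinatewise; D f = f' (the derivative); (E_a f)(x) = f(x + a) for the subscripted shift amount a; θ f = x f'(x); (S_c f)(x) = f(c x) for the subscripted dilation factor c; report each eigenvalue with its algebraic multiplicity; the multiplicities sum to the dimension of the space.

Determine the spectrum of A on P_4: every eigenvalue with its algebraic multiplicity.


image of 1: 2
image of x: -(3/2)x + 11/2
image of x^2: (5/2)x^2 - (21/2)x + 18
image of x^3: -(13/8)x^3 + (615/32)x^2 - 54x + 54
image of x^4: (9/4)x^4 - (179/8)x^3 + 108x^2 - 216x + 162
the matrix is upper triangular; its diagonal is (2, -3/2, 5/2, -13/8, 9/4)
for a triangular matrix the eigenvalues are the diagonal entries, with algebraic multiplicity their repetition count

λ = -13/8 (multiplicity 1), λ = -3/2 (multiplicity 1), λ = 2 (multiplicity 1), λ = 9/4 (multiplicity 1), λ = 5/2 (multiplicity 1)


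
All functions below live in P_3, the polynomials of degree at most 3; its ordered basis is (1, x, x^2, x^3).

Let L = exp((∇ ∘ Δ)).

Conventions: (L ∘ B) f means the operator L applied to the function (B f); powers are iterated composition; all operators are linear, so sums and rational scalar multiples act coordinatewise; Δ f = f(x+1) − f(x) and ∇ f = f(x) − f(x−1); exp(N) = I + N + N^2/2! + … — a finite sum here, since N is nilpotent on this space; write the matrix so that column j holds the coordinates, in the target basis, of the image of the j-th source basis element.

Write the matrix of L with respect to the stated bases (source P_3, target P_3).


image of 1: 1
image of x: x
image of x^2: x^2 + 2
image of x^3: x^3 + 6x
each image's coordinates form column j of the matrix

the matrix is [[1, 0, 2, 0]; [0, 1, 0, 6]; [0, 0, 1, 0]; [0, 0, 0, 1]] (rows listed top to bottom)


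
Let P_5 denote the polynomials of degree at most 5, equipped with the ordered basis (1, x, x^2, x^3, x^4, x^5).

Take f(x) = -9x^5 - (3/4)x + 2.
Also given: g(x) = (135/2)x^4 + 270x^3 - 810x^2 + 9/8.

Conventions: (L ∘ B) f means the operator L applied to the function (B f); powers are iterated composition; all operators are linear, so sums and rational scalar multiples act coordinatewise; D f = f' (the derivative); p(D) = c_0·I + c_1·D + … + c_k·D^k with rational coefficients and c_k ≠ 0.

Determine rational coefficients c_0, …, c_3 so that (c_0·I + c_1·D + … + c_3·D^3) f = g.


p(D) = -(3/2)·D − (3/2)·D^2 + (3/2)·D^3, i.e. c_0 = 0, c_1 = -3/2, c_2 = -3/2, c_3 = 3/2

D^0 f = -9x^5 - (3/4)x + 2
D^1 f = -45x^4 - 3/4
D^2 f = -180x^3
D^3 f = -540x^2
matching coefficients of g against c_0 f + c_1 Df + … from the top degree down determines the c_i
solution: c_0 = 0, c_1 = -3/2, c_2 = -3/2, c_3 = 3/2


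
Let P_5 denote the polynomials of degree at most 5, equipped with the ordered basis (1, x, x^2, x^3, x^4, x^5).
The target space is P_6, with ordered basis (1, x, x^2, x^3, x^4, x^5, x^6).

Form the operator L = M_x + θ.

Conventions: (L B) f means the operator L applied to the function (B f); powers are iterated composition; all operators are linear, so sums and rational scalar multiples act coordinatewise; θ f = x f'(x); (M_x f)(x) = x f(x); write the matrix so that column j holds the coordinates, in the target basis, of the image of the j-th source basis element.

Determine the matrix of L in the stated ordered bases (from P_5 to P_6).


image of 1: x
image of x: x^2 + x
image of x^2: x^3 + 2x^2
image of x^3: x^4 + 3x^3
image of x^4: x^5 + 4x^4
image of x^5: x^6 + 5x^5
each image's coordinates form column j of the matrix

the matrix is [[0, 0, 0, 0, 0, 0]; [1, 1, 0, 0, 0, 0]; [0, 1, 2, 0, 0, 0]; [0, 0, 1, 3, 0, 0]; [0, 0, 0, 1, 4, 0]; [0, 0, 0, 0, 1, 5]; [0, 0, 0, 0, 0, 1]] (rows listed top to bottom)


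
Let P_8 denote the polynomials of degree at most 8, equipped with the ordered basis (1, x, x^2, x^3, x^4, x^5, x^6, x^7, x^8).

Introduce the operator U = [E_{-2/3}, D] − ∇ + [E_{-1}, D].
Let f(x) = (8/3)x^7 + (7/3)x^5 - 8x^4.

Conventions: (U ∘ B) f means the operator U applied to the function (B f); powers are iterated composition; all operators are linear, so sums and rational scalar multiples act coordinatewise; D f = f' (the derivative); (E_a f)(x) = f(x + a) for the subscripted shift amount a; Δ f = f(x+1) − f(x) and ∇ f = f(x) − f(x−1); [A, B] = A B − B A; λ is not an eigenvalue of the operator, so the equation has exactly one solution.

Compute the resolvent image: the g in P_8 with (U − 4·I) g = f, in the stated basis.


g(x) = -(2/3)x^7 + (7/6)x^6 - (35/6)x^5 + (39/2)x^4 - (183/4)x^3 + (4129/48)x^2 - (3425/32)x + 8511/128

write g with unknown coordinates in the stated basis and equate coefficients in (U − 4·I) g = f
solving from the highest basis element down gives g = -(2/3)x^7 + (7/6)x^6 - (35/6)x^5 + (39/2)x^4 - (183/4)x^3 + (4129/48)x^2 - (3425/32)x + 8511/128
check: U g = (14/3)x^6 - 21x^5 + 70x^4 - 183x^3 + (4129/12)x^2 - (3425/8)x + 8511/32
so U g − 4·g = (8/3)x^7 + (7/3)x^5 - 8x^4 = f ✓


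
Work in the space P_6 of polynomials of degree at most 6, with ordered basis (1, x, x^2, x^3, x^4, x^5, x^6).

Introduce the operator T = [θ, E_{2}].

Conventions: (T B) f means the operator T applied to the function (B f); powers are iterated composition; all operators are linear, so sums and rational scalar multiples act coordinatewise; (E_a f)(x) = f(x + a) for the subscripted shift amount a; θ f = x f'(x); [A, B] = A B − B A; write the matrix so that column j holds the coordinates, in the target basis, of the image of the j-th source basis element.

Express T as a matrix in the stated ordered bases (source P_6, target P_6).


the matrix is [[0, -2, -8, -24, -64, -160, -384]; [0, 0, -4, -24, -96, -320, -960]; [0, 0, 0, -6, -48, -240, -960]; [0, 0, 0, 0, -8, -80, -480]; [0, 0, 0, 0, 0, -10, -120]; [0, 0, 0, 0, 0, 0, -12]; [0, 0, 0, 0, 0, 0, 0]] (rows listed top to bottom)

image of 1: 0
image of x: -2
image of x^2: -4x - 8
image of x^3: -6x^2 - 24x - 24
image of x^4: -8x^3 - 48x^2 - 96x - 64
image of x^5: -10x^4 - 80x^3 - 240x^2 - 320x - 160
image of x^6: -12x^5 - 120x^4 - 480x^3 - 960x^2 - 960x - 384
each image's coordinates form column j of the matrix


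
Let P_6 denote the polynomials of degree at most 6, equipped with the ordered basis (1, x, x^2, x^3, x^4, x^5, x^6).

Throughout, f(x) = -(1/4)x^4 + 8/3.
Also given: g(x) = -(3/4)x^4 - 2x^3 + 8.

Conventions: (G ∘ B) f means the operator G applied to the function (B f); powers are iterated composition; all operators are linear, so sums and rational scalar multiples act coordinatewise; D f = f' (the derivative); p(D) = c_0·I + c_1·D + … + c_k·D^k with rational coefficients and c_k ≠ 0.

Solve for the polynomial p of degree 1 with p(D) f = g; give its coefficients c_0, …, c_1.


D^0 f = -(1/4)x^4 + 8/3
D^1 f = -x^3
matching coefficients of g against c_0 f + c_1 Df + … from the top degree down determines the c_i
solution: c_0 = 3, c_1 = 2

c_0 = 3, c_1 = 2


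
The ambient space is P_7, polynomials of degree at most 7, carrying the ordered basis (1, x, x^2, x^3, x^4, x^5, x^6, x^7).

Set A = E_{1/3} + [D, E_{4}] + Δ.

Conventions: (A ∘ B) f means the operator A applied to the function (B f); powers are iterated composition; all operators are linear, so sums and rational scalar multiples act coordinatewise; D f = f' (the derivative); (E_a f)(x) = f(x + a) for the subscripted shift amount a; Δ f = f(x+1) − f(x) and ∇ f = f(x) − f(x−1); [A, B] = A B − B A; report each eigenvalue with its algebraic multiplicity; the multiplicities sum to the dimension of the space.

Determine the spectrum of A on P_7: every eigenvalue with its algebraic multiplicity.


λ = 1 (multiplicity 8)

image of 1: 1
image of x: x + 4/3
image of x^2: x^2 + (8/3)x + 10/9
image of x^3: x^3 + 4x^2 + (10/3)x + 28/27
image of x^4: x^4 + (16/3)x^3 + (20/3)x^2 + (112/27)x + 82/81
image of x^5: x^5 + (20/3)x^4 + (100/9)x^3 + (280/27)x^2 + (410/81)x + 244/243
image of x^6: x^6 + 8x^5 + (50/3)x^4 + (560/27)x^3 + (410/27)x^2 + (488/81)x + 730/729
image of x^7: x^7 + (28/3)x^6 + (70/3)x^5 + (980/27)x^4 + (2870/81)x^3 + (1708/81)x^2 + (5110/729)x + 2188/2187
the matrix is upper triangular; its diagonal is (1, 1, 1, 1, 1, 1, 1, 1)
for a triangular matrix the eigenvalues are the diagonal entries, with algebraic multiplicity their repetition count


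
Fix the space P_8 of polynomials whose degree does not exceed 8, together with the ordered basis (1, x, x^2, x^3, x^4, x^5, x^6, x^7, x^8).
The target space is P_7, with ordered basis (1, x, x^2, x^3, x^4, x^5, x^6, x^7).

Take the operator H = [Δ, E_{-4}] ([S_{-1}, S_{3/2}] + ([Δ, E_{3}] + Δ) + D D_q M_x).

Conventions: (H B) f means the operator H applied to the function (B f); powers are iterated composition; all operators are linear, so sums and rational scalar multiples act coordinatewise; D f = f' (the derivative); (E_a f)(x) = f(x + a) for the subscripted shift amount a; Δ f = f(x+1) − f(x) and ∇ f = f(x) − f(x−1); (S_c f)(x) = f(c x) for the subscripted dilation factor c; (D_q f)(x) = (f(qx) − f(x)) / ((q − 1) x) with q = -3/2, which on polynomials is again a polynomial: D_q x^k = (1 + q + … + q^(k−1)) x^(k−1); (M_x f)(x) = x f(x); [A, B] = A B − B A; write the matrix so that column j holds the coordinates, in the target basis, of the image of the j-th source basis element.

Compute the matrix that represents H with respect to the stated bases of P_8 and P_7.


image of 1: 0
image of x: 0
image of x^2: 0
image of x^3: 0
image of x^4: 0
image of x^5: 0
image of x^6: 0
image of x^7: 0
image of x^8: 0
each image's coordinates form column j of the matrix

the matrix is [[0, 0, 0, 0, 0, 0, 0, 0, 0]; [0, 0, 0, 0, 0, 0, 0, 0, 0]; [0, 0, 0, 0, 0, 0, 0, 0, 0]; [0, 0, 0, 0, 0, 0, 0, 0, 0]; [0, 0, 0, 0, 0, 0, 0, 0, 0]; [0, 0, 0, 0, 0, 0, 0, 0, 0]; [0, 0, 0, 0, 0, 0, 0, 0, 0]; [0, 0, 0, 0, 0, 0, 0, 0, 0]] (rows listed top to bottom)


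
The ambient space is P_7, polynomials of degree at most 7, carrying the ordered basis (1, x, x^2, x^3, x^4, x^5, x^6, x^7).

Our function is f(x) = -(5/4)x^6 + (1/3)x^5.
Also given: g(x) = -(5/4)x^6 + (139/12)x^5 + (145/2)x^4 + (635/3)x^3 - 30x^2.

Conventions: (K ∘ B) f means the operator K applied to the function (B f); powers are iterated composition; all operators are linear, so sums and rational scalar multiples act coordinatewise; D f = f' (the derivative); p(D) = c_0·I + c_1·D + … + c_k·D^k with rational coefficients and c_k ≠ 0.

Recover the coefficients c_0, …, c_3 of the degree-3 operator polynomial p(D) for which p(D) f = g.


c_0 = 1, c_1 = -3/2, c_2 = -2, c_3 = -3/2

D^0 f = -(5/4)x^6 + (1/3)x^5
D^1 f = -(15/2)x^5 + (5/3)x^4
D^2 f = -(75/2)x^4 + (20/3)x^3
D^3 f = -150x^3 + 20x^2
matching coefficients of g against c_0 f + c_1 Df + … from the top degree down determines the c_i
solution: c_0 = 1, c_1 = -3/2, c_2 = -2, c_3 = -3/2


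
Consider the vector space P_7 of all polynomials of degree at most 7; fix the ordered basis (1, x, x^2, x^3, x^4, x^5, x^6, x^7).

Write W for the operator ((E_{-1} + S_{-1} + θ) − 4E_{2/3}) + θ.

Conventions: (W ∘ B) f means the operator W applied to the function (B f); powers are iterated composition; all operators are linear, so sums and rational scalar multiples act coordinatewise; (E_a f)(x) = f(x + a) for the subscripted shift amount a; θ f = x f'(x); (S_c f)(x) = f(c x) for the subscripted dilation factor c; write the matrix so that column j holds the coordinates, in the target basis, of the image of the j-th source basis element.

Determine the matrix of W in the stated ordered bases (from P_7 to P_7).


image of 1: -2
image of x: -2x - 11/3
image of x^2: 2x^2 - (22/3)x - 7/9
image of x^3: 2x^3 - 11x^2 - (7/3)x - 59/27
image of x^4: 6x^4 - (44/3)x^3 - (14/3)x^2 - (236/27)x + 17/81
image of x^5: 6x^5 - (55/3)x^4 - (70/9)x^3 - (590/27)x^2 + (85/81)x - 371/243
image of x^6: 10x^6 - 22x^5 - (35/3)x^4 - (1180/27)x^3 + (85/27)x^2 - (742/81)x + 473/729
image of x^7: 10x^7 - (77/3)x^6 - (49/3)x^5 - (2065/27)x^4 + (595/81)x^3 - (2597/81)x^2 + (3311/729)x - 2699/2187
each image's coordinates form column j of the matrix

the matrix is [[-2, -11/3, -7/9, -59/27, 17/81, -371/243, 473/729, -2699/2187]; [0, -2, -22/3, -7/3, -236/27, 85/81, -742/81, 3311/729]; [0, 0, 2, -11, -14/3, -590/27, 85/27, -2597/81]; [0, 0, 0, 2, -44/3, -70/9, -1180/27, 595/81]; [0, 0, 0, 0, 6, -55/3, -35/3, -2065/27]; [0, 0, 0, 0, 0, 6, -22, -49/3]; [0, 0, 0, 0, 0, 0, 10, -77/3]; [0, 0, 0, 0, 0, 0, 0, 10]] (rows listed top to bottom)


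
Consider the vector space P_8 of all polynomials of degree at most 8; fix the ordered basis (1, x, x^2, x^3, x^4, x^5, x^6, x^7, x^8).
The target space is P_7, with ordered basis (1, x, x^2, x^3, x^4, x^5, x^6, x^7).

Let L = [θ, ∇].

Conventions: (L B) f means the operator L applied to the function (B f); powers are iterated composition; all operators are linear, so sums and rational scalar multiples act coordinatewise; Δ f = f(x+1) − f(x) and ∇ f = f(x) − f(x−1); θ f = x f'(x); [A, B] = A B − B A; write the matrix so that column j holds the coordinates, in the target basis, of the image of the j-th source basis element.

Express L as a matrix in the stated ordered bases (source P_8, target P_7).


the matrix is [[0, -1, 2, -3, 4, -5, 6, -7, 8]; [0, 0, -2, 6, -12, 20, -30, 42, -56]; [0, 0, 0, -3, 12, -30, 60, -105, 168]; [0, 0, 0, 0, -4, 20, -60, 140, -280]; [0, 0, 0, 0, 0, -5, 30, -105, 280]; [0, 0, 0, 0, 0, 0, -6, 42, -168]; [0, 0, 0, 0, 0, 0, 0, -7, 56]; [0, 0, 0, 0, 0, 0, 0, 0, -8]] (rows listed top to bottom)

image of 1: 0
image of x: -1
image of x^2: -2x + 2
image of x^3: -3x^2 + 6x - 3
image of x^4: -4x^3 + 12x^2 - 12x + 4
image of x^5: -5x^4 + 20x^3 - 30x^2 + 20x - 5
image of x^6: -6x^5 + 30x^4 - 60x^3 + 60x^2 - 30x + 6
image of x^7: -7x^6 + 42x^5 - 105x^4 + 140x^3 - 105x^2 + 42x - 7
image of x^8: -8x^7 + 56x^6 - 168x^5 + 280x^4 - 280x^3 + 168x^2 - 56x + 8
each image's coordinates form column j of the matrix


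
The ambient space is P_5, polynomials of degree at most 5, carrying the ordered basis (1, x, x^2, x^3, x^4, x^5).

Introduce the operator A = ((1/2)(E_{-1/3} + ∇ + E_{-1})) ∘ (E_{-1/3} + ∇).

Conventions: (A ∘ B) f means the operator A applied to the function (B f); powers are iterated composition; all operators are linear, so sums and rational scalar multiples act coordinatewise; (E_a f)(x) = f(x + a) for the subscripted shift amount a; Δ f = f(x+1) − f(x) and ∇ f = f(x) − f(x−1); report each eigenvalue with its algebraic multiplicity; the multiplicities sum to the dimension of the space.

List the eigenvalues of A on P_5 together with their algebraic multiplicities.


λ = 1 (multiplicity 6)

image of 1: 1
image of x: x + 1/2
image of x^2: x^2 + x - 19/18
image of x^3: x^3 + (3/2)x^2 - (19/6)x + 3/2
image of x^4: x^4 + 2x^3 - (19/3)x^2 + 6x - 319/162
image of x^5: x^5 + (5/2)x^4 - (95/9)x^3 + 15x^2 - (1595/162)x + 137/54
the matrix is upper triangular; its diagonal is (1, 1, 1, 1, 1, 1)
for a triangular matrix the eigenvalues are the diagonal entries, with algebraic multiplicity their repetition count


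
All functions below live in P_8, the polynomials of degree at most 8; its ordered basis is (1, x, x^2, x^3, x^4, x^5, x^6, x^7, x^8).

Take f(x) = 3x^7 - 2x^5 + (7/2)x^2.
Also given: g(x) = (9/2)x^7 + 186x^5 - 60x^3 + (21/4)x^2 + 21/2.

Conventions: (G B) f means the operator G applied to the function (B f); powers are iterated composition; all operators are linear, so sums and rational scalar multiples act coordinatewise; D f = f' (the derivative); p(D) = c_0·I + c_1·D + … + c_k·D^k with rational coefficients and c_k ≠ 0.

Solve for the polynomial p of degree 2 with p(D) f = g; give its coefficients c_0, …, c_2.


D^0 f = 3x^7 - 2x^5 + (7/2)x^2
D^1 f = 21x^6 - 10x^4 + 7x
D^2 f = 126x^5 - 40x^3 + 7
matching coefficients of g against c_0 f + c_1 Df + … from the top degree down determines the c_i
solution: c_0 = 3/2, c_1 = 0, c_2 = 3/2

p(D) = (3/2)·I + (3/2)·D^2, i.e. c_0 = 3/2, c_1 = 0, c_2 = 3/2


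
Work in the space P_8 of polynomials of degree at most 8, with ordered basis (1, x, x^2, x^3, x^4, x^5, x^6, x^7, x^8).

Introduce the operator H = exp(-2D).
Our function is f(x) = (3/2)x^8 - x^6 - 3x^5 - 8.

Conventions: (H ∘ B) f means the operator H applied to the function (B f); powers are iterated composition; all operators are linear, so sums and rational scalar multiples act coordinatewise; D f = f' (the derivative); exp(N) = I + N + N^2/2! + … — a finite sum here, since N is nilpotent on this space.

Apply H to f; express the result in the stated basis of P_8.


order-1 term: -24x^7 + 12x^5 + 30x^4
order-2 term: 168x^6 - 60x^4 - 120x^3
order-3 term: -672x^5 + 160x^3 + 240x^2
order-4 term: 1680x^4 - 240x^2 - 240x
order-5 term: -2688x^3 + 192x + 96
order-6 term: 2688x^2 - 64
order-7 term: -1536x
order-8 term: 384
the series for exp(-2D) f terminates at order 8
exp(-2D) f = (3/2)x^8 - 24x^7 + 167x^6 - 663x^5 + 1650x^4 - 2648x^3 + 2688x^2 - 1584x + 408

g(x) = (3/2)x^8 - 24x^7 + 167x^6 - 663x^5 + 1650x^4 - 2648x^3 + 2688x^2 - 1584x + 408


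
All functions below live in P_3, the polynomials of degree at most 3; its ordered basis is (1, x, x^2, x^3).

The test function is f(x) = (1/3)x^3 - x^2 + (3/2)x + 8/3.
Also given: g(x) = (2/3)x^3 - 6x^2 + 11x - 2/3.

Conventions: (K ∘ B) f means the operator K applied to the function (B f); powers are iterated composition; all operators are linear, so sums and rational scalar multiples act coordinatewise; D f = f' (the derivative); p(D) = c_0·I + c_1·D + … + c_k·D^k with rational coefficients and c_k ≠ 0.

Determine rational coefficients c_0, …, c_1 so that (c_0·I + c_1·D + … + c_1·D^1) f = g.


p(D) = 2·I − 4·D, i.e. c_0 = 2, c_1 = -4

D^0 f = (1/3)x^3 - x^2 + (3/2)x + 8/3
D^1 f = x^2 - 2x + 3/2
matching coefficients of g against c_0 f + c_1 Df + … from the top degree down determines the c_i
solution: c_0 = 2, c_1 = -4


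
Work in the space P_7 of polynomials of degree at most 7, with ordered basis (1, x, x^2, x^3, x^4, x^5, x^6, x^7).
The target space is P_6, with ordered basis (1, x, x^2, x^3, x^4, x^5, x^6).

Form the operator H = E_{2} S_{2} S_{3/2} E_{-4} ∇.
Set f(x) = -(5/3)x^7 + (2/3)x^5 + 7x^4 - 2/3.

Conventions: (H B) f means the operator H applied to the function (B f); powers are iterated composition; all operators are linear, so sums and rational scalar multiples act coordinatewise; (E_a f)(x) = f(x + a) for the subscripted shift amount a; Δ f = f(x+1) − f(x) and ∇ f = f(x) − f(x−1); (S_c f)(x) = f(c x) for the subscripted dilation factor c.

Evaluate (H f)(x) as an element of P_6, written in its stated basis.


∇ f = -(35/3)x^6 + 35x^5 - 55x^4 + (239/3)x^3 - (211/3)x^2 + (109/3)x - 8
E_{-4} ∇ f = -(35/3)x^6 + 315x^5 - 3555x^4 + 21493x^3 - (220519/3)x^2 + 134983x - 104084
S_{3/2} E_{-4} ∇ f = -(8505/64)x^6 + (76545/32)x^5 - (287955/16)x^4 + (580311/8)x^3 - (661557/4)x^2 + (404949/2)x - 104084
S_{2} S_{3/2} E_{-4} ∇ f = -8505x^6 + 76545x^5 - 287955x^4 + 580311x^3 - 661557x^2 + 404949x - 104084
E_{2} S_{2} S_{3/2} E_{-4} ∇ f = -8505x^6 - 25515x^5 - 32805x^4 - 22329x^3 - 8211x^2 - 1467x - 86

g(x) = -8505x^6 - 25515x^5 - 32805x^4 - 22329x^3 - 8211x^2 - 1467x - 86


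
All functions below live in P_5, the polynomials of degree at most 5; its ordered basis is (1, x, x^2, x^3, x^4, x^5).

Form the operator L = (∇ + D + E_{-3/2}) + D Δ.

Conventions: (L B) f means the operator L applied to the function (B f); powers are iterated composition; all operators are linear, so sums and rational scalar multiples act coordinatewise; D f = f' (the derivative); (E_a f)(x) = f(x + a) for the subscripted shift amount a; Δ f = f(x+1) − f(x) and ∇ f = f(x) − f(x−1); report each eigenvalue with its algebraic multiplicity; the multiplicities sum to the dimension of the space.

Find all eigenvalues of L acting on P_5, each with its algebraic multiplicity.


λ = 1 (multiplicity 6)

image of 1: 1
image of x: x + 1/2
image of x^2: x^2 + x + 13/4
image of x^3: x^3 + (3/2)x^2 + (39/4)x + 5/8
image of x^4: x^4 + 2x^3 + (39/2)x^2 + (5/2)x + 129/16
image of x^5: x^5 + (5/2)x^4 + (65/2)x^3 + (25/4)x^2 + (645/16)x - 51/32
the matrix is upper triangular; its diagonal is (1, 1, 1, 1, 1, 1)
for a triangular matrix the eigenvalues are the diagonal entries, with algebraic multiplicity their repetition count


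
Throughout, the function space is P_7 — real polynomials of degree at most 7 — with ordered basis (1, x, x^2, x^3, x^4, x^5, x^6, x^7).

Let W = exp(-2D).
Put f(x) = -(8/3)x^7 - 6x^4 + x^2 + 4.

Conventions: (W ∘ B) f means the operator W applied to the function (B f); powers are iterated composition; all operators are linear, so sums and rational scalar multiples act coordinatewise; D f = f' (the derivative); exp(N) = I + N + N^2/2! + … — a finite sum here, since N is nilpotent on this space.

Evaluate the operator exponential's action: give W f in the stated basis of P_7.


the image equals g(x) = -(8/3)x^7 + (112/3)x^6 - 224x^5 + (2222/3)x^4 - (4336/3)x^3 + 1649x^2 - (3020/3)x + 760/3

order-1 term: (112/3)x^6 + 48x^3 - 4x
order-2 term: -224x^5 - 144x^2 + 4
order-3 term: (2240/3)x^4 + 192x
order-4 term: -(4480/3)x^3 - 96
order-5 term: 1792x^2
order-6 term: -(3584/3)x
order-7 term: 1024/3
the series for exp(-2D) f terminates at order 7
exp(-2D) f = -(8/3)x^7 + (112/3)x^6 - 224x^5 + (2222/3)x^4 - (4336/3)x^3 + 1649x^2 - (3020/3)x + 760/3


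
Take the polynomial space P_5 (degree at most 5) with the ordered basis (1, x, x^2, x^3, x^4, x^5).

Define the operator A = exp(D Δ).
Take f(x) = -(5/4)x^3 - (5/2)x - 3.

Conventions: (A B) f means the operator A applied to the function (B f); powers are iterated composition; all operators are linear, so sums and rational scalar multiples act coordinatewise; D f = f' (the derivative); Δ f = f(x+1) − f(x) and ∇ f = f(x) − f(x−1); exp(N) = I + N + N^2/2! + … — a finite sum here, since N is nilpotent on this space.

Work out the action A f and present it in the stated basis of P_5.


order-1 term: -(15/2)x - 15/4
the series for exp(D Δ) f terminates at order 1
exp(D Δ) f = -(5/4)x^3 - 10x - 27/4

the image equals g(x) = -(5/4)x^3 - 10x - 27/4


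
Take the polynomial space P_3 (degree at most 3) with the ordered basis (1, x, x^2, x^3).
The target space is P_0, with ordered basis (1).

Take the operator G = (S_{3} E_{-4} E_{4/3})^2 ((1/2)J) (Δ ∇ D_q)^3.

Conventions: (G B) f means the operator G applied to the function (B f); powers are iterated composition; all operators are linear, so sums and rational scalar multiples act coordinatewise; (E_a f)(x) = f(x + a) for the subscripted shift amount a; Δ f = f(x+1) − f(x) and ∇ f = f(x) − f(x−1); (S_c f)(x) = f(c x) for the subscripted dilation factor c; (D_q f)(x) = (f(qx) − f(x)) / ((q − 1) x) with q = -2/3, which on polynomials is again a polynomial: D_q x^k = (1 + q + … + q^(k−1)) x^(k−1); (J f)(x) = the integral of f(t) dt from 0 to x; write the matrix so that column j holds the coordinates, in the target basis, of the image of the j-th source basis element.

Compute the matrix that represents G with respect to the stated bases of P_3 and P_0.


the matrix is [[0, 0, 0, 0]] (rows listed top to bottom)

image of 1: 0
image of x: 0
image of x^2: 0
image of x^3: 0
each image's coordinates form column j of the matrix


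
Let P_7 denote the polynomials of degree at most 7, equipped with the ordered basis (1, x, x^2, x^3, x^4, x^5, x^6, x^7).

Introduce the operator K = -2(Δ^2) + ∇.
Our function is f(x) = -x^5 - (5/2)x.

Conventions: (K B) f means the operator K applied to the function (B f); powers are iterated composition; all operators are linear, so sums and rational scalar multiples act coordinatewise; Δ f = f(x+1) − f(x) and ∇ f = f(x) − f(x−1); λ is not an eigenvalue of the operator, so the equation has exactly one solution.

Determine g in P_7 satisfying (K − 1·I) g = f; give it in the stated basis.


write g with unknown coordinates in the stated basis and equate coefficients in (K − 1·I) g = f
solving from the highest basis element down gives g = x^5 + 5x^4 - 30x^3 - 350x^2 - (1225/2)x + 2527/2
check: K g = 5x^4 - 30x^3 - 350x^2 - 615x + 2527/2
so K g − 1·g = -x^5 - (5/2)x = f ✓

g(x) = x^5 + 5x^4 - 30x^3 - 350x^2 - (1225/2)x + 2527/2


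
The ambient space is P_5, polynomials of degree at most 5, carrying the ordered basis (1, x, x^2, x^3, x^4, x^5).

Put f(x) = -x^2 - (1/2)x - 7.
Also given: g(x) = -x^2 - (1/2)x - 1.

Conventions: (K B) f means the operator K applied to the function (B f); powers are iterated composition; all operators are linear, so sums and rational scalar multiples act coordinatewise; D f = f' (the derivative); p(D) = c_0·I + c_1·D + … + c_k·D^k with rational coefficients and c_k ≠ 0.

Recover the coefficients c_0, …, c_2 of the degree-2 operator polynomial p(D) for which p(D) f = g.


D^0 f = -x^2 - (1/2)x - 7
D^1 f = -2x - 1/2
D^2 f = -2
matching coefficients of g against c_0 f + c_1 Df + … from the top degree down determines the c_i
solution: c_0 = 1, c_1 = 0, c_2 = -3

c_0 = 1, c_1 = 0, c_2 = -3
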